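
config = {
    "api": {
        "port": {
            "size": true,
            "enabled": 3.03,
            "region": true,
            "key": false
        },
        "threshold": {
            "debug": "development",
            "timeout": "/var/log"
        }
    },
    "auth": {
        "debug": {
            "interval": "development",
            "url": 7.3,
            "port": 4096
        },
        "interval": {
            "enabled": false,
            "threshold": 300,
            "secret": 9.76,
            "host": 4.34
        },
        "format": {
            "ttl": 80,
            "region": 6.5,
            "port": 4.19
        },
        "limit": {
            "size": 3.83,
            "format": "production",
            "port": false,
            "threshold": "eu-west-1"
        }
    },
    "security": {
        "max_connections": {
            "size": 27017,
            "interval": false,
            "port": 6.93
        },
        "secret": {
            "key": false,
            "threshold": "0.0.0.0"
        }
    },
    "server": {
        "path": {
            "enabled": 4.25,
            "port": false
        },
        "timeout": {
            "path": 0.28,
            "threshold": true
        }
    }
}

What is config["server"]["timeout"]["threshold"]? True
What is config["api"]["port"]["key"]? False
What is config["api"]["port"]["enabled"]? 3.03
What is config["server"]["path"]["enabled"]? 4.25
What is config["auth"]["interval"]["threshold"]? 300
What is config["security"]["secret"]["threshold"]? "0.0.0.0"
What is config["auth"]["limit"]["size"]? 3.83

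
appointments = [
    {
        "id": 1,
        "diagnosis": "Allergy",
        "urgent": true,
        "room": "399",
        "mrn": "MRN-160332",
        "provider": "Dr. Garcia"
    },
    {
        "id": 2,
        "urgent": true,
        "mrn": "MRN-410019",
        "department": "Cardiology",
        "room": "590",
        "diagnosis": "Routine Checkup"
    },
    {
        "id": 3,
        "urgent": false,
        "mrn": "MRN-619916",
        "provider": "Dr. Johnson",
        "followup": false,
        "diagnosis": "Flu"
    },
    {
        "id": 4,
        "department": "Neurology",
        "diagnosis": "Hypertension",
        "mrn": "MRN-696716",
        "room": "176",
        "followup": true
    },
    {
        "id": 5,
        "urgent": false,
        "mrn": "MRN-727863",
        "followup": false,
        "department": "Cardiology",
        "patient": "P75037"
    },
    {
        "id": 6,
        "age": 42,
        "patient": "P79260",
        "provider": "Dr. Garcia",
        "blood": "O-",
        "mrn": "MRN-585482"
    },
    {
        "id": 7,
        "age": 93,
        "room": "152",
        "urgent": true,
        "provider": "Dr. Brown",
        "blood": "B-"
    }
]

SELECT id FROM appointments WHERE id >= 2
[2, 3, 4, 5, 6, 7]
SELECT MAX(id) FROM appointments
7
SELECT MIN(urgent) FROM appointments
False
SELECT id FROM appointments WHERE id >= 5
[5, 6, 7]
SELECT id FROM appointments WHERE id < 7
[1, 2, 3, 4, 5, 6]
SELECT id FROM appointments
[1, 2, 3, 4, 5, 6, 7]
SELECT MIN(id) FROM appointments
1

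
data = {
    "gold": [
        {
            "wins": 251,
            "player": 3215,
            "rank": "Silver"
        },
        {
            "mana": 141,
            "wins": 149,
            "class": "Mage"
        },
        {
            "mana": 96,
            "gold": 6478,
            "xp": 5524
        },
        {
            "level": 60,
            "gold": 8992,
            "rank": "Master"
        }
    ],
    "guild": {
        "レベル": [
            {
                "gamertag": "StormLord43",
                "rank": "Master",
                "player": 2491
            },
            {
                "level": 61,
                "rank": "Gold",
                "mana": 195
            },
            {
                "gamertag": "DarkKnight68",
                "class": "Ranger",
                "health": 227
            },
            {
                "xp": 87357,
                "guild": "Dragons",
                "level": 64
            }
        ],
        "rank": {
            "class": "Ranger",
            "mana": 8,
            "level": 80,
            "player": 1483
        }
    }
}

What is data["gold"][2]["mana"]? 96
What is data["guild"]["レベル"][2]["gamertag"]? "DarkKnight68"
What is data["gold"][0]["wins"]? 251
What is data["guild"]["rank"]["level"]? 80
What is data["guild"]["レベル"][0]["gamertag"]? "StormLord43"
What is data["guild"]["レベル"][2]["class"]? "Ranger"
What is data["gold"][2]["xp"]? 5524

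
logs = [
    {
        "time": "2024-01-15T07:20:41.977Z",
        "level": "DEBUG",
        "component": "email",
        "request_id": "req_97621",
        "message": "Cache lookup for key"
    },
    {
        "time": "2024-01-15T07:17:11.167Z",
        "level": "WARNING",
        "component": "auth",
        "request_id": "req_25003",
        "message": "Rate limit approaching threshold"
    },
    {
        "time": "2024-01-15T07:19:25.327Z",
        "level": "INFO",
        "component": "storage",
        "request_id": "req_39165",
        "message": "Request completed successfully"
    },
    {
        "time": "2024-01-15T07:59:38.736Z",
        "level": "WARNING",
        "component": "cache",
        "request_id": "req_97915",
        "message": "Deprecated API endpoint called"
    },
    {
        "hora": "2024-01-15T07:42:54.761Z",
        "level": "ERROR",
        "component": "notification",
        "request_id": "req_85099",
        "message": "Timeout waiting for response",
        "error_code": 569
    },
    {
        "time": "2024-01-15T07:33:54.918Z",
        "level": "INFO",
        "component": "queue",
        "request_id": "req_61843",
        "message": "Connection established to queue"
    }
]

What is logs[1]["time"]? "2024-01-15T07:17:11.167Z"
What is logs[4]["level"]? "ERROR"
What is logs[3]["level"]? "WARNING"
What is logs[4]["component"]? "notification"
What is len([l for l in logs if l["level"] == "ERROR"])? 1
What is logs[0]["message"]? "Cache lookup for key"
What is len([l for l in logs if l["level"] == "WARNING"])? 2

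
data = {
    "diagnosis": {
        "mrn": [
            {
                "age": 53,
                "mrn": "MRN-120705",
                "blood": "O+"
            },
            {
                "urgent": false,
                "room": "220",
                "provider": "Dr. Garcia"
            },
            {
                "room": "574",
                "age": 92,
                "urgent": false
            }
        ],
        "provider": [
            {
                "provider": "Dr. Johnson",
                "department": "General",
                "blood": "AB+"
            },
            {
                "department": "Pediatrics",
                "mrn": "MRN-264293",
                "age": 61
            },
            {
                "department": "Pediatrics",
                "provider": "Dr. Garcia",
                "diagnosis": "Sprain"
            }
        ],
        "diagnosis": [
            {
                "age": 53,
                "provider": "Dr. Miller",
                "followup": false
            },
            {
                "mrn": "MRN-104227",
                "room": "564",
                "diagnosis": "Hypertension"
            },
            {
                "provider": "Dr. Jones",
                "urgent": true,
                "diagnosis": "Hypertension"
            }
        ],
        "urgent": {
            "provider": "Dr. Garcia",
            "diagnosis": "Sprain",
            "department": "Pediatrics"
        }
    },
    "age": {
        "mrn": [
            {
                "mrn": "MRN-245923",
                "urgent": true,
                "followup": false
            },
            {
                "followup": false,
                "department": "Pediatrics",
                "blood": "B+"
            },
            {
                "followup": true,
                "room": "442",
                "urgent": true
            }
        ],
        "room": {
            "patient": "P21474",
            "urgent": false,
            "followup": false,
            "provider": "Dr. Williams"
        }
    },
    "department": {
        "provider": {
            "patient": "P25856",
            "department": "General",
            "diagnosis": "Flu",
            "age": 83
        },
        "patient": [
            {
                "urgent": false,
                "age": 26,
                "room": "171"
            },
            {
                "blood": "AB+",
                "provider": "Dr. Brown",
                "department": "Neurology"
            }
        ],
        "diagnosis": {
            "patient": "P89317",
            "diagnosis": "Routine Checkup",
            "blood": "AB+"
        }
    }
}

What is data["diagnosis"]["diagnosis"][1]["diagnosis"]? "Hypertension"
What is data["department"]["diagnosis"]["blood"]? "AB+"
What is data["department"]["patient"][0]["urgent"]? False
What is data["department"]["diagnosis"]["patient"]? "P89317"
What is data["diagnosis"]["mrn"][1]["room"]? "220"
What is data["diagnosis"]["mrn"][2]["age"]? 92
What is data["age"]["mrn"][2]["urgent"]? True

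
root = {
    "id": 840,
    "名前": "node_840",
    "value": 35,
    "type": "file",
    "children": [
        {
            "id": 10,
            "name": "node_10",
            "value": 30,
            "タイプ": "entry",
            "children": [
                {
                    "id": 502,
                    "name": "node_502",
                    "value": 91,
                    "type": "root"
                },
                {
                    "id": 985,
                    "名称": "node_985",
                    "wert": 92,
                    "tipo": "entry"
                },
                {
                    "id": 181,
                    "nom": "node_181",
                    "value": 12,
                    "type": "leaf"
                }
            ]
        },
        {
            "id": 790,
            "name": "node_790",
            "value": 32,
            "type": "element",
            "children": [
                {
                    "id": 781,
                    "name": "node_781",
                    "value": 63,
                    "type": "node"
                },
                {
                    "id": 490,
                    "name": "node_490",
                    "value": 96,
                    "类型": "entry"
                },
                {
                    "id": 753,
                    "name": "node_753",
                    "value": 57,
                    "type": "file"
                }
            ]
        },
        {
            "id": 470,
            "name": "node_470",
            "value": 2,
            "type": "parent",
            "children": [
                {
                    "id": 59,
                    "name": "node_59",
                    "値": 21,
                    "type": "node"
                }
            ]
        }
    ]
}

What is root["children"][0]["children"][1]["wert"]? 92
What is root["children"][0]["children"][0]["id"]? 502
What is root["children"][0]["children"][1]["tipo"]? "entry"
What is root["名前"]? "node_840"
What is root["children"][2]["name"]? "node_470"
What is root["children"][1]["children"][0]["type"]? "node"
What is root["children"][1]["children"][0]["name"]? "node_781"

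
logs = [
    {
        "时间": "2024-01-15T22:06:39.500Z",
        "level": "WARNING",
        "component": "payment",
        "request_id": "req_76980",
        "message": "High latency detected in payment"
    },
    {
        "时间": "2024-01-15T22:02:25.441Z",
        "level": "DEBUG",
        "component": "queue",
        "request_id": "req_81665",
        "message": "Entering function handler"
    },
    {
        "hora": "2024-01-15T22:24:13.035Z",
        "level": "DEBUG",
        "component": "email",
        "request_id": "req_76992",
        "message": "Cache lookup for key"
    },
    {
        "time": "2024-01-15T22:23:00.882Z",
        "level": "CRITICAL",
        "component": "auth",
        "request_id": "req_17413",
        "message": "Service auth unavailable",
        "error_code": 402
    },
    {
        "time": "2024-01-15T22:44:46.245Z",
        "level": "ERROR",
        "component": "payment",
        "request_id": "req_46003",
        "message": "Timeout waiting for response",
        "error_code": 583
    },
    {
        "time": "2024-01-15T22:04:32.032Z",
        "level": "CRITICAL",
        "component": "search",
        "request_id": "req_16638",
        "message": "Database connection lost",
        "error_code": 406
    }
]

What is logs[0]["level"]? "WARNING"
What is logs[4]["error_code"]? 583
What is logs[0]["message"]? "High latency detected in payment"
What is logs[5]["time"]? "2024-01-15T22:04:32.032Z"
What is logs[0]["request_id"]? "req_76980"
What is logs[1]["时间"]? "2024-01-15T22:02:25.441Z"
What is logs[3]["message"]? "Service auth unavailable"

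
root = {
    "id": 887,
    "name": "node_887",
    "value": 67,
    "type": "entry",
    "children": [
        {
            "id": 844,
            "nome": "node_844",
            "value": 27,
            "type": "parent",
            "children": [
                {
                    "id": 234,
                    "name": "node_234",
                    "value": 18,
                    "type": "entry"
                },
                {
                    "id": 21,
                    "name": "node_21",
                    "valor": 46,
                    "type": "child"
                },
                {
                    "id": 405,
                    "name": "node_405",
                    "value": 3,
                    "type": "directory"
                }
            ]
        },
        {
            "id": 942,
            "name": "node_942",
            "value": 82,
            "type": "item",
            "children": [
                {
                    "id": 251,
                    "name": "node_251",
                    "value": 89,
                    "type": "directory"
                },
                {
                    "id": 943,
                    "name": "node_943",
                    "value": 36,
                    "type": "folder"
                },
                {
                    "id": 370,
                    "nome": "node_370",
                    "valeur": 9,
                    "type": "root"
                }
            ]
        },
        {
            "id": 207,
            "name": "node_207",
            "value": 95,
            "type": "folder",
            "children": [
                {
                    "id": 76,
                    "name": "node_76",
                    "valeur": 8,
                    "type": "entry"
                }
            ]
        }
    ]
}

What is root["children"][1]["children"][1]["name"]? "node_943"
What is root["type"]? "entry"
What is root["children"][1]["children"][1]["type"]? "folder"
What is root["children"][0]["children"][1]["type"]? "child"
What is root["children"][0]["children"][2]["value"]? 3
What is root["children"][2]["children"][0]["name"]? "node_76"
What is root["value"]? 67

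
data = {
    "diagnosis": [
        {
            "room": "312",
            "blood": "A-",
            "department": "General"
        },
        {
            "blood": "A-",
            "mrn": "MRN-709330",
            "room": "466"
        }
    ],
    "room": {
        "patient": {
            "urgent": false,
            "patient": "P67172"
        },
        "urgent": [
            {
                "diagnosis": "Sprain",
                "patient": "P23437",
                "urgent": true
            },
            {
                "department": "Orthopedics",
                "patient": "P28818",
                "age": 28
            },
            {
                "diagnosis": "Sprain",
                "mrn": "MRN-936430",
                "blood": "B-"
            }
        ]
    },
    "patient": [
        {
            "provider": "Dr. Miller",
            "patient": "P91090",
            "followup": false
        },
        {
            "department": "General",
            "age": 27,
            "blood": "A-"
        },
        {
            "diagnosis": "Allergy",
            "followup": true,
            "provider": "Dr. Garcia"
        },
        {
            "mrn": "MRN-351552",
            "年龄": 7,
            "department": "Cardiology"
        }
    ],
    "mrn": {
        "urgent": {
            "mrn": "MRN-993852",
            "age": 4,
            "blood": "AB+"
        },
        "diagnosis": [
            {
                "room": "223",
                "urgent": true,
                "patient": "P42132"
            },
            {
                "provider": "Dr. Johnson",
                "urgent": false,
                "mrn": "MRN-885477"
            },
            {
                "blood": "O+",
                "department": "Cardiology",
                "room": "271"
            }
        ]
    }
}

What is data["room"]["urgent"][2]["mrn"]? "MRN-936430"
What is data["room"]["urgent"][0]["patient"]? "P23437"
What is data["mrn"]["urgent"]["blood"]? "AB+"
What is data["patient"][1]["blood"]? "A-"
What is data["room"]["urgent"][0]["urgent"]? True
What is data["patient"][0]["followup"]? False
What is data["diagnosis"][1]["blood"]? "A-"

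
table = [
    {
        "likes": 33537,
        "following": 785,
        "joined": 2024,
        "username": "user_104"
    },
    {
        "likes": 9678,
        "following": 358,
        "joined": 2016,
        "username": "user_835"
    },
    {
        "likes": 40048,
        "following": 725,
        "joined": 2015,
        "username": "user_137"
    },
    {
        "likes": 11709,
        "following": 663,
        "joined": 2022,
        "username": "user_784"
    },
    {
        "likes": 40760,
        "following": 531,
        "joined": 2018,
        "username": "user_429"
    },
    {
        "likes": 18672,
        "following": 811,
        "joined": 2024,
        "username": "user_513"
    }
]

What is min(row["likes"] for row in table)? 9678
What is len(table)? 6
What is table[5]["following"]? 811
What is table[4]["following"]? 531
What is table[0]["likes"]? 33537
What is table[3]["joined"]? 2022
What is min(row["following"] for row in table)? 358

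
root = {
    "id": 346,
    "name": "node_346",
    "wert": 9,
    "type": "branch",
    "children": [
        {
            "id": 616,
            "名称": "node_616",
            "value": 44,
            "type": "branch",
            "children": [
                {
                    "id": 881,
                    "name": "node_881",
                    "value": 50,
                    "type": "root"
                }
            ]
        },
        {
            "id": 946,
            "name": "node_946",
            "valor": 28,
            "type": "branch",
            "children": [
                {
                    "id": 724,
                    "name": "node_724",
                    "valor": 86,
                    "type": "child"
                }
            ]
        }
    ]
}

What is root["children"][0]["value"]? 44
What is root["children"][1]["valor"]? 28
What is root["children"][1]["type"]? "branch"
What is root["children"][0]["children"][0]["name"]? "node_881"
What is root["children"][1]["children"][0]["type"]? "child"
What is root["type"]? "branch"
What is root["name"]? "node_346"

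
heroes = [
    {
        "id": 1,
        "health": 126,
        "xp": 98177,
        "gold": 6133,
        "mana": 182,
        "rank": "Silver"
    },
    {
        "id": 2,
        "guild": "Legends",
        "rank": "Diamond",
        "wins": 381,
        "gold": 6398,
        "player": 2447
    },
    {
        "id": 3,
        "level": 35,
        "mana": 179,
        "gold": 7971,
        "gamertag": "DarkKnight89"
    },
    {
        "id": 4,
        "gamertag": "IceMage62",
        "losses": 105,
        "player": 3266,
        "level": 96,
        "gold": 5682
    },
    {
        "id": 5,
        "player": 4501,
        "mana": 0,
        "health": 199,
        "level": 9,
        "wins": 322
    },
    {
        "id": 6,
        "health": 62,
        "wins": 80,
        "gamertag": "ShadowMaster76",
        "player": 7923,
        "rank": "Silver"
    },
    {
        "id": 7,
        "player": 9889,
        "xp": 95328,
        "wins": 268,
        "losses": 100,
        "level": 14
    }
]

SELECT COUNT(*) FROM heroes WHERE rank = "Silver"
2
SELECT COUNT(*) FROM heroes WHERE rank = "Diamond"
1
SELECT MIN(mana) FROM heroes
0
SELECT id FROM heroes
[1, 2, 3, 4, 5, 6, 7]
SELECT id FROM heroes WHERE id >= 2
[2, 3, 4, 5, 6, 7]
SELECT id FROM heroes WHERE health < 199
[1, 6]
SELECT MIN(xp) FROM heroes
95328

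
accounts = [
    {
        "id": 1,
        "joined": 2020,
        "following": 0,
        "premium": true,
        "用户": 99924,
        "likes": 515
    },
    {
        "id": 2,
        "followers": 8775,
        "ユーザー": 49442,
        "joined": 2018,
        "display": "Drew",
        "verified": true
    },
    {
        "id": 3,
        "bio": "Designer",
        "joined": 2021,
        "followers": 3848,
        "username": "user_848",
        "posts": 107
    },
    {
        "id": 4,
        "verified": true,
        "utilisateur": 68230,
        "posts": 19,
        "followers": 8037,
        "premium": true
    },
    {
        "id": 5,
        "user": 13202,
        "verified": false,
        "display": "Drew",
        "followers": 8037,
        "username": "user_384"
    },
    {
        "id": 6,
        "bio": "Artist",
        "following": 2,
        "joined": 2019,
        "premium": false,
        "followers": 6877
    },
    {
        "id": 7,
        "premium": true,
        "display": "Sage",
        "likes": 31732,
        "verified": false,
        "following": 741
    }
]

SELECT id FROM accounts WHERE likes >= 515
[1, 7]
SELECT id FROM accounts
[1, 2, 3, 4, 5, 6, 7]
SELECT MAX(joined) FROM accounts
2021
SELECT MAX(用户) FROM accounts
99924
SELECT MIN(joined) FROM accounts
2018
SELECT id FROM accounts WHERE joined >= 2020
[1, 3]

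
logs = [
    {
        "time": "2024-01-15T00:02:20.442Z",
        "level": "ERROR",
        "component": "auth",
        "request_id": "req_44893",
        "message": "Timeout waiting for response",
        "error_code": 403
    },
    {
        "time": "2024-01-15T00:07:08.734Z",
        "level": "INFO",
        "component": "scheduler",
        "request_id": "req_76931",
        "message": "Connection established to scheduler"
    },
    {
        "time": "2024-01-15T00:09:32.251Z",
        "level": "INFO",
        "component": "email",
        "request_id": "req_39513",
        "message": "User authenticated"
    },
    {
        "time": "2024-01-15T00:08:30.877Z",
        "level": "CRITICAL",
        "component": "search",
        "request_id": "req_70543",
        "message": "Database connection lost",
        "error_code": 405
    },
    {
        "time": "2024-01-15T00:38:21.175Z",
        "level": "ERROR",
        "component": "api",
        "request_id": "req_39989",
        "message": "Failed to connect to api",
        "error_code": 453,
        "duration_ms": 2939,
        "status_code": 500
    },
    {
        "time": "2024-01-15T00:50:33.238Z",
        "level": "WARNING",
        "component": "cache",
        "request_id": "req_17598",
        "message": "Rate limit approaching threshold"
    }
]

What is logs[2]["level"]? "INFO"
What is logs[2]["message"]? "User authenticated"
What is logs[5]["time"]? "2024-01-15T00:50:33.238Z"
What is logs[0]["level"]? "ERROR"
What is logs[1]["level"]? "INFO"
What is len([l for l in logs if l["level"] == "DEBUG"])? 0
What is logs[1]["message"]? "Connection established to scheduler"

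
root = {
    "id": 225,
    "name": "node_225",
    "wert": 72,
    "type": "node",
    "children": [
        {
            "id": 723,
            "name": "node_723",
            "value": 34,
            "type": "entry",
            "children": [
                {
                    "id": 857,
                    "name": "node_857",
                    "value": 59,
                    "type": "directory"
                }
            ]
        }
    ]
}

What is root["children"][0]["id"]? 723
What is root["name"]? "node_225"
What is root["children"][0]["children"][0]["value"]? 59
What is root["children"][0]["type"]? "entry"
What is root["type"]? "node"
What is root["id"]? 225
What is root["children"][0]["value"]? 34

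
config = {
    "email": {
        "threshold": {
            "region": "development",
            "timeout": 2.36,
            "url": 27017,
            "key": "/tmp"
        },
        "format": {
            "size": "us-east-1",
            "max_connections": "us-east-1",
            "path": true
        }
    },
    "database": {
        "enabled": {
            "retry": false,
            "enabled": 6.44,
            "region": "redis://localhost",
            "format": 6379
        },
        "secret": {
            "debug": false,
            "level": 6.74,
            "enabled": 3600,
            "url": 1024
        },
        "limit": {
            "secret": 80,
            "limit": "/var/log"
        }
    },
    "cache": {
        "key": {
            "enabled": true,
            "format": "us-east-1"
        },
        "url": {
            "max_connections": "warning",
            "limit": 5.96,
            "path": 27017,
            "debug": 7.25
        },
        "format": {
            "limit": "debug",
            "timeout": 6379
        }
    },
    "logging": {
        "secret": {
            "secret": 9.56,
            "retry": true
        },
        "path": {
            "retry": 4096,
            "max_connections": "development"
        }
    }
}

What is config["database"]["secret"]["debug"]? False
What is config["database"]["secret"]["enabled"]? 3600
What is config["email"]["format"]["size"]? "us-east-1"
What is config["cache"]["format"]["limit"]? "debug"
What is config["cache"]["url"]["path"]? 27017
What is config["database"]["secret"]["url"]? 1024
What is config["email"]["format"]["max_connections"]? "us-east-1"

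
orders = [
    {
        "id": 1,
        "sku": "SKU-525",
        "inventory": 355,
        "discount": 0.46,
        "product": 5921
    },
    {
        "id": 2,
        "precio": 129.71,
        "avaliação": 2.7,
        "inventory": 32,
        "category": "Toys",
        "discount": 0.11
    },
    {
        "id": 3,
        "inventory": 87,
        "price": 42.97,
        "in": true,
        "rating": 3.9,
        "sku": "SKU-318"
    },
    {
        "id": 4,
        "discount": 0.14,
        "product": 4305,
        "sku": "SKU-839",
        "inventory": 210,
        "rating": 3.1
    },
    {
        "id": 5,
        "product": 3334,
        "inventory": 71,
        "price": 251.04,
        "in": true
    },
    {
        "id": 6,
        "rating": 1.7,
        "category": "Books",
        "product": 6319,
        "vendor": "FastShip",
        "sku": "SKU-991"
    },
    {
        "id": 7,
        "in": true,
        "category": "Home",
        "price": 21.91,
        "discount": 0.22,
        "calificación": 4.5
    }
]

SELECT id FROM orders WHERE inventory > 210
[1]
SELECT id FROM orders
[1, 2, 3, 4, 5, 6, 7]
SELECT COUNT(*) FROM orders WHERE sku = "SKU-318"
1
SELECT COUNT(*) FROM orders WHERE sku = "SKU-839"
1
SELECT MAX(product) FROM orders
6319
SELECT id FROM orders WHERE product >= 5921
[1, 6]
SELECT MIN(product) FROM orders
3334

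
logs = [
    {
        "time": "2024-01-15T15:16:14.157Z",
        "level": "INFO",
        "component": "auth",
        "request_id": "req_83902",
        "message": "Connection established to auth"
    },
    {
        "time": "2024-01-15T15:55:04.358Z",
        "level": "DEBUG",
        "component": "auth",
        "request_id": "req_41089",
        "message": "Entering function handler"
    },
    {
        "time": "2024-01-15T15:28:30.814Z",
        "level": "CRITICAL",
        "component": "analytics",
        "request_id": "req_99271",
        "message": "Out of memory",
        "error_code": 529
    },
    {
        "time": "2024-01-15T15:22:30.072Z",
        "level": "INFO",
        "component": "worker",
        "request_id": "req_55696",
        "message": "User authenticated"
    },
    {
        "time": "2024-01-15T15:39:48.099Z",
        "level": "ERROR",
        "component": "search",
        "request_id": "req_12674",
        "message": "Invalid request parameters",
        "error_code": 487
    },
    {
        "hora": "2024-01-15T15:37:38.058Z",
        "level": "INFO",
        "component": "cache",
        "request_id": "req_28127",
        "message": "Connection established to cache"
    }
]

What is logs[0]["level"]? "INFO"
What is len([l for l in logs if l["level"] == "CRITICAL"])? 1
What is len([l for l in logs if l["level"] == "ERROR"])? 1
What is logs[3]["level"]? "INFO"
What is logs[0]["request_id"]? "req_83902"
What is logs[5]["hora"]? "2024-01-15T15:37:38.058Z"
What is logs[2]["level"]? "CRITICAL"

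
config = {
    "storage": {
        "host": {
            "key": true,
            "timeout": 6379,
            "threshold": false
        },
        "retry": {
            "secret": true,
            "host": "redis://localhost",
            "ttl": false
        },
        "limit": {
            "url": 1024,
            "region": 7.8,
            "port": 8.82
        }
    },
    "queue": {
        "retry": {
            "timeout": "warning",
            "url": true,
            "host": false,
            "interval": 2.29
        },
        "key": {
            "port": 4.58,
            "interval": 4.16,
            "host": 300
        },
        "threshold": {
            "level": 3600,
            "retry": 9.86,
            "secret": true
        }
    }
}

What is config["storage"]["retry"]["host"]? "redis://localhost"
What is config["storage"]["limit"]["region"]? 7.8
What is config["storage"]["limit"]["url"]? 1024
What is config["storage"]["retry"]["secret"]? True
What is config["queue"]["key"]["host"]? 300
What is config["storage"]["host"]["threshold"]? False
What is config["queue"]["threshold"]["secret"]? True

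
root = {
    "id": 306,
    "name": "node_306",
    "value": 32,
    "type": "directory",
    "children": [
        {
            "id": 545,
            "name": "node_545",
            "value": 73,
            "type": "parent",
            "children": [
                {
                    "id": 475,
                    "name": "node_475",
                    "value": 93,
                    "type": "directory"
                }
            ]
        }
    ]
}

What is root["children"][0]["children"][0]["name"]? "node_475"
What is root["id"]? 306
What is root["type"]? "directory"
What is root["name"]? "node_306"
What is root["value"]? 32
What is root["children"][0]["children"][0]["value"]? 93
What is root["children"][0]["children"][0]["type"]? "directory"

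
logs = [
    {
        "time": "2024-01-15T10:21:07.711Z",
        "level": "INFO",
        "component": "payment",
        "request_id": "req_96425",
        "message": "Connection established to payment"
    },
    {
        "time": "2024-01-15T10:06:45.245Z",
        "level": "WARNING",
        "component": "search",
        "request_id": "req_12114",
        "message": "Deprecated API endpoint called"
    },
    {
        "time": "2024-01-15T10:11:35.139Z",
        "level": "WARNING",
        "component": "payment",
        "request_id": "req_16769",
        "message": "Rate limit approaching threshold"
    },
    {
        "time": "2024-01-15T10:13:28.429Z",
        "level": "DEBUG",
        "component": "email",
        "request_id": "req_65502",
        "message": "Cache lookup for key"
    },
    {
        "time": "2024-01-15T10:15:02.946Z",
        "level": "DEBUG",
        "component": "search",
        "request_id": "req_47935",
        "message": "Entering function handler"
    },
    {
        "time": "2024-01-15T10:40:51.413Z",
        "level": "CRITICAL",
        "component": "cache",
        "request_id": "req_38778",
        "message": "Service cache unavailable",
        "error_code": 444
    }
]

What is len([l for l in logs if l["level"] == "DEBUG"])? 2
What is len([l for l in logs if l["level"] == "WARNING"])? 2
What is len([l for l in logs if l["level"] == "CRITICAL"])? 1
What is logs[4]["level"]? "DEBUG"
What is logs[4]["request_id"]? "req_47935"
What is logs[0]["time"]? "2024-01-15T10:21:07.711Z"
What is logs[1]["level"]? "WARNING"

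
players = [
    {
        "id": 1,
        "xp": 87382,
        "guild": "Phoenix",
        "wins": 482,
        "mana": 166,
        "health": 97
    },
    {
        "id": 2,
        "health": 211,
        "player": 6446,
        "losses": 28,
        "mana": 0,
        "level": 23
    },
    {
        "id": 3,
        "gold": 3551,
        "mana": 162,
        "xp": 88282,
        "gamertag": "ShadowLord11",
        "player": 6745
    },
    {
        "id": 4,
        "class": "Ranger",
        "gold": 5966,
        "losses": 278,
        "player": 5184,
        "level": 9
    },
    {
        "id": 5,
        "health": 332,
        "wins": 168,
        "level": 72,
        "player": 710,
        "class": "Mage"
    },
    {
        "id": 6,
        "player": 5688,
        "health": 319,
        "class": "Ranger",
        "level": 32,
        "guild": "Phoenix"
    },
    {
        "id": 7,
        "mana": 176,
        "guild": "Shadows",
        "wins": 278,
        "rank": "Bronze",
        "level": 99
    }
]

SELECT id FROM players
[1, 2, 3, 4, 5, 6, 7]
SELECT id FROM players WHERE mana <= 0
[2]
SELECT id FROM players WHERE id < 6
[1, 2, 3, 4, 5]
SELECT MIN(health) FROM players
97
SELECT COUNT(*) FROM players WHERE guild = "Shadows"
1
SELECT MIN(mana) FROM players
0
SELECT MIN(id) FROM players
1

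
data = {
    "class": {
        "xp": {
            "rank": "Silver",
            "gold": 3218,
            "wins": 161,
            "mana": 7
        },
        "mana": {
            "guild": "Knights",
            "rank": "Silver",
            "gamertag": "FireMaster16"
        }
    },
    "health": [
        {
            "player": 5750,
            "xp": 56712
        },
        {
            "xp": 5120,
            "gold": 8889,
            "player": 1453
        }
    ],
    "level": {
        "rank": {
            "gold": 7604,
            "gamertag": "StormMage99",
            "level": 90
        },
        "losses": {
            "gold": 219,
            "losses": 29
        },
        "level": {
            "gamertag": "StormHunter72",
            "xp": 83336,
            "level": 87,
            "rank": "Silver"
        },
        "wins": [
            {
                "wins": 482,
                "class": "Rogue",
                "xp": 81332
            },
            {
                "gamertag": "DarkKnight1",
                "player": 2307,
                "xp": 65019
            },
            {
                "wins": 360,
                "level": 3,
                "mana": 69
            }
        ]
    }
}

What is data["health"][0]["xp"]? 56712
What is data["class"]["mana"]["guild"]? "Knights"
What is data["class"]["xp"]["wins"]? 161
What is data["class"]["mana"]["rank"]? "Silver"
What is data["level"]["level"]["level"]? 87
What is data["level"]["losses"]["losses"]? 29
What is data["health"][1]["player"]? 1453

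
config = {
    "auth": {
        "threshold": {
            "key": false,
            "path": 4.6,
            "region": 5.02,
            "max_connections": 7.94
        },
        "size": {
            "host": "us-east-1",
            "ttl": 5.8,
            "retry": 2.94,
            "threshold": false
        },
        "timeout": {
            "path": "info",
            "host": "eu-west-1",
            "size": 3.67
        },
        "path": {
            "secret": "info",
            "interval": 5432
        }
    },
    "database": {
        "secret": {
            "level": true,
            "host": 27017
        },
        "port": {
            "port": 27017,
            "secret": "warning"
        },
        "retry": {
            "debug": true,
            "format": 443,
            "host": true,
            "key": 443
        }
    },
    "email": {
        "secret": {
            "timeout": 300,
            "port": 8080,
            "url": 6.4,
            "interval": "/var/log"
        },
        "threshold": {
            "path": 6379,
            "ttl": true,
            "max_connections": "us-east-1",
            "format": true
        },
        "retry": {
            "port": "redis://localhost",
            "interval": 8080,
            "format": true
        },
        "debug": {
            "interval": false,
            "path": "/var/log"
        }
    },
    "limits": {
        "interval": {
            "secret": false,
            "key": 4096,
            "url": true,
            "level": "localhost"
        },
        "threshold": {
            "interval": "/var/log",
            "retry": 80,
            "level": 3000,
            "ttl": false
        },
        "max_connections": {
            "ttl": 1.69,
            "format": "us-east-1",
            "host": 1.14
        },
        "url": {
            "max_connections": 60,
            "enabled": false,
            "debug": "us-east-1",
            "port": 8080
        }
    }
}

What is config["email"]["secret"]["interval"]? "/var/log"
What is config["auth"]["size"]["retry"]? 2.94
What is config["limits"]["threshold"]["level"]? 3000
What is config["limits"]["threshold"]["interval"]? "/var/log"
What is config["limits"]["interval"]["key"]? 4096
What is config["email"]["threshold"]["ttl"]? True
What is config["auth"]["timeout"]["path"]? "info"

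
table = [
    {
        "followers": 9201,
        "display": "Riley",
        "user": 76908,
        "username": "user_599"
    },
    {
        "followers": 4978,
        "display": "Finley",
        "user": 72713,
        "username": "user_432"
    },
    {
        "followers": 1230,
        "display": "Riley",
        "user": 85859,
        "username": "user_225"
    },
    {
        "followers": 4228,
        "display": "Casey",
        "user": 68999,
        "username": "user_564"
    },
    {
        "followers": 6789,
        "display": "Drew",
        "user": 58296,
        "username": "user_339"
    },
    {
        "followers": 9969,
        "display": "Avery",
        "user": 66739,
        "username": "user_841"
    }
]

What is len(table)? 6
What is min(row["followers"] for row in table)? 1230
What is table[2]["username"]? "user_225"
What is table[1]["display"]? "Finley"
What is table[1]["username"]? "user_432"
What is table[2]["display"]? "Riley"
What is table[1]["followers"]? 4978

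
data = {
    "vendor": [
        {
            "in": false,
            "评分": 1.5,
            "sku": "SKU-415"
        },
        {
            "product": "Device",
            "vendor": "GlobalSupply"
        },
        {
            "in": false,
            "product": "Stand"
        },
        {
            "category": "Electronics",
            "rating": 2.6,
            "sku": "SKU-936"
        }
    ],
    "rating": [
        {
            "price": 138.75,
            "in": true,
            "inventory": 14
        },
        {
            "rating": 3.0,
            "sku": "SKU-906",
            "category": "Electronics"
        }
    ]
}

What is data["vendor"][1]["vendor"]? "GlobalSupply"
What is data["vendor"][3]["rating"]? 2.6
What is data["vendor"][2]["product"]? "Stand"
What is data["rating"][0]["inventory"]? 14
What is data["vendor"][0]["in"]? False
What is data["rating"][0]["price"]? 138.75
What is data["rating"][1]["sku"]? "SKU-906"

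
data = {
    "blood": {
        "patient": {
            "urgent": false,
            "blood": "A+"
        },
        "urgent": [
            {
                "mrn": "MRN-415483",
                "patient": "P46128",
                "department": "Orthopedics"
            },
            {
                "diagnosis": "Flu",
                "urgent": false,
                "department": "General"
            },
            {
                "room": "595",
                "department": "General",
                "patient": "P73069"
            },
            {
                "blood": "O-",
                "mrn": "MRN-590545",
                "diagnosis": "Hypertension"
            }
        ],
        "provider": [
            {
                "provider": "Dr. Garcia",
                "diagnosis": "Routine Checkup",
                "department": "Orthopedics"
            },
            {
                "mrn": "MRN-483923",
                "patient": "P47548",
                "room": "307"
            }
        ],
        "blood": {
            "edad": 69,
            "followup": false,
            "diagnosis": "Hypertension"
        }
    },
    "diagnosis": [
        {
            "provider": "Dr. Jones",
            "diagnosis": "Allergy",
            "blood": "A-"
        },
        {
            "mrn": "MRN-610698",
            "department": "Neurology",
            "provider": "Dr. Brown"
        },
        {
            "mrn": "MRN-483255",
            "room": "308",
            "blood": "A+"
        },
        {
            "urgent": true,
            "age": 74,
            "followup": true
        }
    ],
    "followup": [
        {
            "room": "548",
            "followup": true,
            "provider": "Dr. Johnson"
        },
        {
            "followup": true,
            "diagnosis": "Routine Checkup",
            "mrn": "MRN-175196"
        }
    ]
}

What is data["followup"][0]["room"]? "548"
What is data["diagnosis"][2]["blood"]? "A+"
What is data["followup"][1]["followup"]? True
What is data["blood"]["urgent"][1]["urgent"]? False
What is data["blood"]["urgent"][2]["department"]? "General"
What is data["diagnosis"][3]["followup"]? True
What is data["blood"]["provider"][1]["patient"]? "P47548"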